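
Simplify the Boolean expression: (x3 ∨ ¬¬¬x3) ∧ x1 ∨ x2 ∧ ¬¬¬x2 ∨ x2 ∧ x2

(x3 ∨ ¬¬¬x3) ∧ x1 ∨ x2 ∧ ¬¬¬x2 ∨ x2 ∧ x2
= (x3 ∨ ¬¬¬x3) ∧ x1 ∨ x2 ∧ ¬x2 ∨ x2 ∧ x2   — double negation
= (x3 ∨ ¬¬¬x3) ∧ x1 ∨ x2   — distribution
= (x3 ∨ ¬x3) ∧ x1 ∨ x2   — double negation
= x1 ∨ x2   — complement / identity

x1 ∨ x2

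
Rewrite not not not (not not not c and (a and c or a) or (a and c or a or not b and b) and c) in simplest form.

not a

not not not (not not not c and (a and c or a) or (a and c or a or not b and b) and c)
= not (not not not c and (a and c or a) or (a and c or a or not b and b) and c)   — double negation
= not (not not not c and (a and c or a) or (a and c or a) and c)   — complement / identity
= not (not c and (a and c or a) or (a and c or a) and c)   — double negation
= not (a and c or a)   — distribution
= not a   — absorption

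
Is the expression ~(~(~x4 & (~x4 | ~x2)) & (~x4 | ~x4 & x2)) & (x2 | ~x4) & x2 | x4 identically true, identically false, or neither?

~(~(~x4 & (~x4 | ~x2)) & (~x4 | ~x4 & x2)) & (x2 | ~x4) & x2 | x4
= ~(~(~x4 & (~x4 | ~x2)) & (~x4 | ~x4 & x2)) & x2 | x4   [absorption]
= ~(~(~x4 & (~x4 | ~x2)) & ~x4) & x2 | x4   [absorption]
= (~x4 & (~x4 | ~x2) | x4) & x2 | x4   [De Morgan]
= (~x4 | x4) & x2 | x4   [absorption]
= x2 | x4   [complement / identity]
This depends on x2, x4, so it is not a constant.

neither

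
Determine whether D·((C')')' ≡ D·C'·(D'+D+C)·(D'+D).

Yes

E1: D·((C')')'
    = D·C'
E2: D·C'·(D'+D+C)·(D'+D)
    = D·C'·(D'+D)
    = D·C'
Both reduce to D·C', so they are equivalent.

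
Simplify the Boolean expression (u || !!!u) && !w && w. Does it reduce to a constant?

false

(u || !!!u) && !w && w
= (u || !u) && !w && w
= !w && w
= false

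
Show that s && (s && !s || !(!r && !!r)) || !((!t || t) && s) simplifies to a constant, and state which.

true

s && (s && !s || !(!r && !!r)) || !((!t || t) && s)
= s && (s && !s || r || !r) || !((!t || t) && s)   (De Morgan)
= s && (r || !r) || !((!t || t) && s)   (complement / identity)
= s || !((!t || t) && s)   (complement / identity)
= s || !s   (complement / identity)
= true   (complement)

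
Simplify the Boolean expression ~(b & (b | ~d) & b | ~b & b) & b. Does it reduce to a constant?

~(b & (b | ~d) & b | ~b & b) & b
= ~(b & b | ~b & b) & b
= ~b & b
= 0

0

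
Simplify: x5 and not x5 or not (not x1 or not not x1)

False

x5 and not x5 or not (not x1 or not not x1)
= x5 and not x5 or x1 and not x1   — De Morgan
= x1 and not x1   — complement / identity
= False   — complement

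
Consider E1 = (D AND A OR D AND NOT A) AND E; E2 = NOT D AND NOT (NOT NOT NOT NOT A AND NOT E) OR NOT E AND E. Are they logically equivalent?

No

E1: (D AND A OR D AND NOT A) AND E
    = D AND E
E2: NOT D AND NOT (NOT NOT NOT NOT A AND NOT E) OR NOT E AND E
    = NOT D AND NOT (NOT NOT NOT NOT A AND NOT E)
    = NOT D AND NOT (NOT NOT A AND NOT E)
    = NOT D AND (NOT A OR E)
These differ: at A=0, D=0, E=1, E1 = 0 but E2 = 1.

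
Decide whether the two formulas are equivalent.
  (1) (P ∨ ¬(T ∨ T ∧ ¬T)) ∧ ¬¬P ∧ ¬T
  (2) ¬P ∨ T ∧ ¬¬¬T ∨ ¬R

No

E1: (P ∨ ¬(T ∨ T ∧ ¬T)) ∧ ¬¬P ∧ ¬T
    = (P ∨ ¬(T ∨ T ∧ ¬T)) ∧ P ∧ ¬T
    = (P ∨ ¬T) ∧ P ∧ ¬T
    = P ∧ ¬T
E2: ¬P ∨ T ∧ ¬¬¬T ∨ ¬R
    = ¬P ∨ T ∧ ¬T ∨ ¬R
    = ¬P ∨ ¬R
These differ: at P=0, R=0, T=1, E1 = 0 but E2 = 1.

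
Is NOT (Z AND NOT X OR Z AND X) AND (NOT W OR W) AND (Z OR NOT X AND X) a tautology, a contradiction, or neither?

NOT (Z AND NOT X OR Z AND X) AND (NOT W OR W) AND (Z OR NOT X AND X)
= NOT (Z AND NOT X OR Z AND X) AND (NOT W OR W) AND Z   — complement / identity
= NOT Z AND (NOT W OR W) AND Z   — distribution
= NOT Z AND Z   — complement / identity
= FALSE   — complement

contradiction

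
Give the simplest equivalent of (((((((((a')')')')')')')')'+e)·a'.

a'

(((((((((a')')')')')')')')'+e)·a'
= (((((((a')')')')')')'+e)·a'   — double negation
= (((((a')')')')'+e)·a'   — double negation
= (((a')')'+e)·a'   — double negation
= (a'+e)·a'   — double negation
= a'   — absorption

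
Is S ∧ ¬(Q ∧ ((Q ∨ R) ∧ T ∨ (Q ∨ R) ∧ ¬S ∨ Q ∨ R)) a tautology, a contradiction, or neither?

S ∧ ¬(Q ∧ ((Q ∨ R) ∧ T ∨ (Q ∨ R) ∧ ¬S ∨ Q ∨ R))
= S ∧ ¬(Q ∧ ((Q ∨ R) ∧ T ∨ Q ∨ R))   — absorption
= S ∧ ¬(Q ∧ (Q ∨ R))   — absorption
= S ∧ ¬Q   — absorption
This depends on Q, S, so it is not a constant.

neither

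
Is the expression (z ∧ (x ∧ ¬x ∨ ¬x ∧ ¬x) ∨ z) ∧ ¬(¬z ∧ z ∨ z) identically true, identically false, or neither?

(z ∧ (x ∧ ¬x ∨ ¬x ∧ ¬x) ∨ z) ∧ ¬(¬z ∧ z ∨ z)
= (z ∧ (x ∧ ¬x ∨ ¬x ∧ ¬x) ∨ z) ∧ ¬z
= (z ∧ ¬x ∨ z) ∧ ¬z
= z ∧ ¬z
= False

identically false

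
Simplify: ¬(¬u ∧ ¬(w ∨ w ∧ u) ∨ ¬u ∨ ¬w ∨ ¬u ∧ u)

u ∧ w

¬(¬u ∧ ¬(w ∨ w ∧ u) ∨ ¬u ∨ ¬w ∨ ¬u ∧ u)
= ¬(¬u ∧ ¬w ∨ ¬u ∨ ¬w ∨ ¬u ∧ u)   (absorption)
= ¬(¬u ∧ ¬w ∨ ¬u ∨ ¬w)   (complement / identity)
= ¬(¬u ∨ ¬w)   (absorption)
= u ∧ w   (De Morgan)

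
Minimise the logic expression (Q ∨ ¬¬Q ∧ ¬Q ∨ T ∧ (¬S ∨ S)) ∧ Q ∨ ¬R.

Q ∨ ¬R

(Q ∨ ¬¬Q ∧ ¬Q ∨ T ∧ (¬S ∨ S)) ∧ Q ∨ ¬R
= (Q ∨ Q ∧ ¬Q ∨ T ∧ (¬S ∨ S)) ∧ Q ∨ ¬R   [double negation]
= (Q ∨ Q ∧ ¬Q ∨ T) ∧ Q ∨ ¬R   [complement / identity]
= (Q ∨ T) ∧ Q ∨ ¬R   [complement / identity]
= Q ∨ ¬R   [absorption]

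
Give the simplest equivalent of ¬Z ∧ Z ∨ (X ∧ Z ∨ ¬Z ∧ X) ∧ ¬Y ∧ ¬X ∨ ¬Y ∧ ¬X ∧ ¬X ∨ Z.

¬Z ∧ Z ∨ (X ∧ Z ∨ ¬Z ∧ X) ∧ ¬Y ∧ ¬X ∨ ¬Y ∧ ¬X ∧ ¬X ∨ Z
= ¬Z ∧ Z ∨ X ∧ ¬Y ∧ ¬X ∨ ¬Y ∧ ¬X ∧ ¬X ∨ Z   [distribution]
= ¬Z ∧ Z ∨ ¬Y ∧ ¬X ∨ Z   [distribution]
= ¬Y ∧ ¬X ∨ Z   [complement / identity]

¬Y ∧ ¬X ∨ Z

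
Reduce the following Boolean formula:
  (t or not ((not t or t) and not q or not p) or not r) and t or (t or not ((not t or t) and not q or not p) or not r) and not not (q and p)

(t or not ((not t or t) and not q or not p) or not r) and t or (t or not ((not t or t) and not q or not p) or not r) and not not (q and p)
= (t or not ((not t or t) and not q or not p) or not r) and (t or not not (q and p))   — distribution
= (t or not (not q or not p) or not r) and (t or not not (q and p))   — complement / identity
= (t or not (not q or not p) or not r) and (t or q and p)   — double negation
= (t or q and p or not r) and (t or q and p)   — De Morgan
= t or q and p   — absorption

t or q and p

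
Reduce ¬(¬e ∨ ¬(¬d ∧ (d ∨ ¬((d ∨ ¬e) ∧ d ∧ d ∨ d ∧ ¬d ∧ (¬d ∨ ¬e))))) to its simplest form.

e ∧ ¬d

¬(¬e ∨ ¬(¬d ∧ (d ∨ ¬((d ∨ ¬e) ∧ d ∧ d ∨ d ∧ ¬d ∧ (¬d ∨ ¬e)))))
= ¬(¬e ∨ ¬(¬d ∧ (d ∨ ¬(d ∧ d ∨ d ∧ ¬d ∧ (¬d ∨ ¬e)))))   [absorption]
= e ∧ ¬d ∧ (d ∨ ¬(d ∧ d ∨ d ∧ ¬d ∧ (¬d ∨ ¬e)))   [De Morgan]
= e ∧ ¬d ∧ (d ∨ ¬(d ∧ d ∨ d ∧ ¬d))   [absorption]
= e ∧ ¬d ∧ (d ∨ ¬d)   [distribution]
= e ∧ ¬d   [complement / identity]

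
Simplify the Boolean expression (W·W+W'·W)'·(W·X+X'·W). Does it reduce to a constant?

(W·W+W'·W)'·(W·X+X'·W)
= (W·W+W'·W)'·W   — distribution
= W'·W   — distribution
= 0   — complement

0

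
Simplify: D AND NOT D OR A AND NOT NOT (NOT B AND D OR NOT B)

A AND NOT B

D AND NOT D OR A AND NOT NOT (NOT B AND D OR NOT B)
= D AND NOT D OR A AND NOT NOT NOT B   (absorption)
= D AND NOT D OR A AND NOT B   (double negation)
= A AND NOT B   (complement / identity)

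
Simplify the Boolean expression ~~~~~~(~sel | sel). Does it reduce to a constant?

1

~~~~~~(~sel | sel)
= ~~~~(~sel | sel)   [double negation]
= ~~(~sel | sel)   [double negation]
= ~sel | sel   [double negation]
= 1   [complement]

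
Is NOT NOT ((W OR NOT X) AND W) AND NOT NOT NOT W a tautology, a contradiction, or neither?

contradiction

NOT NOT ((W OR NOT X) AND W) AND NOT NOT NOT W
= NOT NOT W AND NOT NOT NOT W   (absorption)
= NOT NOT W AND NOT W   (double negation)
= W AND NOT W   (double negation)
= FALSE   (complement)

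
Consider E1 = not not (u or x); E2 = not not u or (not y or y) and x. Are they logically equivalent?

E1: not not (u or x)
    = u or x   — double negation
E2: not not u or (not y or y) and x
    = not not u or x   — complement / identity
    = u or x   — double negation
Both reduce to u or x, so they are equivalent.

Yes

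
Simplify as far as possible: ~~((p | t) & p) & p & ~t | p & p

~~((p | t) & p) & p & ~t | p & p
= ~~p & p & ~t | p & p
= p & p & ~t | p & p
= p & p
= p

p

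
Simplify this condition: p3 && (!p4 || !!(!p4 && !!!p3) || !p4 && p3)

p3 && !p4

p3 && (!p4 || !!(!p4 && !!!p3) || !p4 && p3)
= p3 && (!p4 || !!(!p4 && !p3) || !p4 && p3)
= p3 && (!p4 || !p4 && !p3 || !p4 && p3)
= p3 && (!p4 || !p4)
= p3 && !p4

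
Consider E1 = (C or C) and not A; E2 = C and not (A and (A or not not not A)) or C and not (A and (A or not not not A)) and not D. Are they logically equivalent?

E1: (C or C) and not A
    = C and not A   (idempotence)
E2: C and not (A and (A or not not not A)) or C and not (A and (A or not not not A)) and not D
    = C and not (A and (A or not not not A))   (absorption)
    = C and not (A and (A or not A))   (double negation)
    = C and not A   (complement / identity)
Both reduce to C and not A, so they are equivalent.

Yes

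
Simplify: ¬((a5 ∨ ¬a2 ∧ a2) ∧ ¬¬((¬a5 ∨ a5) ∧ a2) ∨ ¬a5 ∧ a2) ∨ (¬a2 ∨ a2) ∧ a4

¬a2 ∨ a4

¬((a5 ∨ ¬a2 ∧ a2) ∧ ¬¬((¬a5 ∨ a5) ∧ a2) ∨ ¬a5 ∧ a2) ∨ (¬a2 ∨ a2) ∧ a4
= ¬((a5 ∨ ¬a2 ∧ a2) ∧ ¬¬a2 ∨ ¬a5 ∧ a2) ∨ (¬a2 ∨ a2) ∧ a4   (complement / identity)
= ¬((a5 ∨ ¬a2 ∧ a2) ∧ a2 ∨ ¬a5 ∧ a2) ∨ (¬a2 ∨ a2) ∧ a4   (double negation)
= ¬((a5 ∨ ¬a2 ∧ a2) ∧ a2 ∨ ¬a5 ∧ a2) ∨ a4   (complement / identity)
= ¬(a5 ∧ a2 ∨ ¬a5 ∧ a2) ∨ a4   (complement / identity)
= ¬a2 ∨ a4   (distribution)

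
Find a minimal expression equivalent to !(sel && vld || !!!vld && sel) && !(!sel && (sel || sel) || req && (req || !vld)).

!sel && !req

!(sel && vld || !!!vld && sel) && !(!sel && (sel || sel) || req && (req || !vld))
= !(sel && vld || !vld && sel) && !(!sel && (sel || sel) || req && (req || !vld))   [double negation]
= !sel && !(!sel && (sel || sel) || req && (req || !vld))   [distribution]
= !sel && !(!sel && sel || req && (req || !vld))   [idempotence]
= !sel && !(!sel && sel || req)   [absorption]
= !sel && !req   [complement / identity]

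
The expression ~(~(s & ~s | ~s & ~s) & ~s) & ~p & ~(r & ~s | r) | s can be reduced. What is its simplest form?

~(~(s & ~s | ~s & ~s) & ~s) & ~p & ~(r & ~s | r) | s
= ~(~(s & ~s | ~s & ~s) & ~s) & ~p & ~r | s   — absorption
= ~(~~s & ~s) & ~p & ~r | s   — distribution
= (~s | s) & ~p & ~r | s   — De Morgan
= ~p & ~r | s   — complement / identity

~p & ~r | s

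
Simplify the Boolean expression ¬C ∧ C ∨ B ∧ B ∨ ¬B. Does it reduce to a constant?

True

¬C ∧ C ∨ B ∧ B ∨ ¬B
= B ∧ B ∨ ¬B   — complement / identity
= B ∨ ¬B   — idempotence
= True   — complement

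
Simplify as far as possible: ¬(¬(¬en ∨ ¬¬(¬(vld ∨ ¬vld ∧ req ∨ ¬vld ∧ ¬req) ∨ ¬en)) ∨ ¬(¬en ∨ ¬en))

¬(¬(¬en ∨ ¬¬(¬(vld ∨ ¬vld ∧ req ∨ ¬vld ∧ ¬req) ∨ ¬en)) ∨ ¬(¬en ∨ ¬en))
= ¬(¬(¬en ∨ ¬((vld ∨ ¬vld ∧ req ∨ ¬vld ∧ ¬req) ∧ en)) ∨ ¬(¬en ∨ ¬en))
= ¬(¬(¬en ∨ ¬((vld ∨ ¬vld) ∧ en)) ∨ ¬(¬en ∨ ¬en))
= ¬(¬(¬en ∨ ¬en) ∨ ¬(¬en ∨ ¬en))
= ¬¬(¬en ∨ ¬en)
= ¬(en ∧ en)
= ¬en

¬en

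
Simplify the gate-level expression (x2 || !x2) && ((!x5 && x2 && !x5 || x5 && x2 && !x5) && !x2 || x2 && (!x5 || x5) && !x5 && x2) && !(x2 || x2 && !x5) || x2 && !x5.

x2 && !x5

(x2 || !x2) && ((!x5 && x2 && !x5 || x5 && x2 && !x5) && !x2 || x2 && (!x5 || x5) && !x5 && x2) && !(x2 || x2 && !x5) || x2 && !x5
= (x2 || !x2) && (x2 && !x5 && !x2 || x2 && (!x5 || x5) && !x5 && x2) && !(x2 || x2 && !x5) || x2 && !x5   (distribution)
= (x2 || !x2) && (x2 && !x5 && !x2 || x2 && !x5 && x2) && !(x2 || x2 && !x5) || x2 && !x5   (complement / identity)
= (x2 || !x2) && (x2 && !x5 && !x2 || x2 && !x5 && x2) && !x2 || x2 && !x5   (absorption)
= (x2 || !x2) && x2 && !x5 && !x2 || x2 && !x5   (distribution)
= x2 && !x5 && !x2 || x2 && !x5   (complement / identity)
= x2 && !x5   (absorption)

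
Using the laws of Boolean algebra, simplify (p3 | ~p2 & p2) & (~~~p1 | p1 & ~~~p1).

p3 & ~p1

(p3 | ~p2 & p2) & (~~~p1 | p1 & ~~~p1)
= p3 & (~~~p1 | p1 & ~~~p1)   — complement / identity
= p3 & (~~~p1 | p1 & ~p1)   — double negation
= p3 & ~~~p1   — complement / identity
= p3 & ~p1   — double negation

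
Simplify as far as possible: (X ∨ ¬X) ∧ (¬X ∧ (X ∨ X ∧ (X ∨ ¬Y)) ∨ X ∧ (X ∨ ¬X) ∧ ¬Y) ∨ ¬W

(X ∨ ¬X) ∧ (¬X ∧ (X ∨ X ∧ (X ∨ ¬Y)) ∨ X ∧ (X ∨ ¬X) ∧ ¬Y) ∨ ¬W
= (X ∨ ¬X) ∧ (¬X ∧ (X ∨ X) ∨ X ∧ (X ∨ ¬X) ∧ ¬Y) ∨ ¬W   [absorption]
= (X ∨ ¬X) ∧ (¬X ∧ X ∨ X ∧ (X ∨ ¬X) ∧ ¬Y) ∨ ¬W   [idempotence]
= (X ∨ ¬X) ∧ X ∧ (X ∨ ¬X) ∧ ¬Y ∨ ¬W   [complement / identity]
= (X ∨ ¬X) ∧ X ∧ ¬Y ∨ ¬W   [complement / identity]
= X ∧ ¬Y ∨ ¬W   [complement / identity]

X ∧ ¬Y ∨ ¬W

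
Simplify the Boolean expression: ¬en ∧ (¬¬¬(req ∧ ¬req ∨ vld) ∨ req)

¬en ∧ (¬vld ∨ req)

¬en ∧ (¬¬¬(req ∧ ¬req ∨ vld) ∨ req)
= ¬en ∧ (¬(req ∧ ¬req ∨ vld) ∨ req)   (double negation)
= ¬en ∧ (¬vld ∨ req)   (complement / identity)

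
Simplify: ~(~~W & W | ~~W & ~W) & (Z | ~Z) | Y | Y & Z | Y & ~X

~W | Y

~(~~W & W | ~~W & ~W) & (Z | ~Z) | Y | Y & Z | Y & ~X
= ~(~~W & W | ~~W & ~W) | Y | Y & Z | Y & ~X
= ~~~W | Y | Y & Z | Y & ~X
= ~~~W | Y | Y & ~X
= ~~~W | Y
= ~W | Y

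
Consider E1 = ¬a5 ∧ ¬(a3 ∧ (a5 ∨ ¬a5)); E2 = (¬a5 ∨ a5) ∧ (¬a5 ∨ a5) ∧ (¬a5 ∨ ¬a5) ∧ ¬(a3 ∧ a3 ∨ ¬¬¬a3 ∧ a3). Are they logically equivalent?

E1: ¬a5 ∧ ¬(a3 ∧ (a5 ∨ ¬a5))
    = ¬a5 ∧ ¬a3
E2: (¬a5 ∨ a5) ∧ (¬a5 ∨ a5) ∧ (¬a5 ∨ ¬a5) ∧ ¬(a3 ∧ a3 ∨ ¬¬¬a3 ∧ a3)
    = (¬a5 ∨ a5) ∧ (¬a5 ∨ a5) ∧ (¬a5 ∨ ¬a5) ∧ ¬(a3 ∧ a3 ∨ ¬a3 ∧ a3)
    = (¬a5 ∨ a5) ∧ (¬a5 ∨ ¬a5) ∧ ¬(a3 ∧ a3 ∨ ¬a3 ∧ a3)
    = (¬a5 ∨ ¬a5) ∧ ¬(a3 ∧ a3 ∨ ¬a3 ∧ a3)
    = ¬a5 ∧ ¬(a3 ∧ a3 ∨ ¬a3 ∧ a3)
    = ¬a5 ∧ ¬a3
Both reduce to ¬a5 ∧ ¬a3, so they are equivalent.

Yes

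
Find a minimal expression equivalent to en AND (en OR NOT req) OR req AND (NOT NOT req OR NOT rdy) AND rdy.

en AND (en OR NOT req) OR req AND (NOT NOT req OR NOT rdy) AND rdy
= en OR req AND (NOT NOT req OR NOT rdy) AND rdy   (absorption)
= en OR req AND (req OR NOT rdy) AND rdy   (double negation)
= en OR req AND rdy   (absorption)

en OR req AND rdy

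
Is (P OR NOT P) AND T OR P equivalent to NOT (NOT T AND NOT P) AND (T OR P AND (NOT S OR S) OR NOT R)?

E1: (P OR NOT P) AND T OR P
    = T OR P
E2: NOT (NOT T AND NOT P) AND (T OR P AND (NOT S OR S) OR NOT R)
    = (T OR P) AND (T OR P AND (NOT S OR S) OR NOT R)
    = (T OR P) AND (T OR P OR NOT R)
    = T OR P
Both reduce to T OR P, so they are equivalent.

Yes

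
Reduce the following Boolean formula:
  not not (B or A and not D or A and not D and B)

B or A and not D

not not (B or A and not D or A and not D and B)
= B or A and not D or A and not D and B   (double negation)
= B or A and not D   (absorption)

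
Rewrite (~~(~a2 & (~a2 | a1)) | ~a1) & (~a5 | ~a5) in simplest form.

(~~(~a2 & (~a2 | a1)) | ~a1) & (~a5 | ~a5)
= (~~~a2 | ~a1) & (~a5 | ~a5)   (absorption)
= (~a2 | ~a1) & (~a5 | ~a5)   (double negation)
= (~a2 | ~a1) & ~a5   (idempotence)

(~a2 | ~a1) & ~a5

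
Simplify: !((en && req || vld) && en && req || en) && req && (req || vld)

!((en && req || vld) && en && req || en) && req && (req || vld)
= !(en && req || en) && req && (req || vld)   — absorption
= !(en && req || en) && req   — absorption
= !en && req   — absorption

!en && req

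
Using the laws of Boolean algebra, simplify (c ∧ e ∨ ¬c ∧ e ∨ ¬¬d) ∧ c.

(e ∨ d) ∧ c

(c ∧ e ∨ ¬c ∧ e ∨ ¬¬d) ∧ c
= (e ∨ ¬¬d) ∧ c
= (e ∨ d) ∧ c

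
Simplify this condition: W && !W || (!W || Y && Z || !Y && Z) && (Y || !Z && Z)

W && !W || (!W || Y && Z || !Y && Z) && (Y || !Z && Z)
= (!W || Y && Z || !Y && Z) && (Y || !Z && Z)   — complement / identity
= (!W || Y && Z || !Y && Z) && Y   — complement / identity
= (!W || Z) && Y   — distribution

(!W || Z) && Y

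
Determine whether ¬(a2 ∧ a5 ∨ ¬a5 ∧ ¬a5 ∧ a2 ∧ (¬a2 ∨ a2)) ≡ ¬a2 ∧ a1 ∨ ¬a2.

Yes

E1: ¬(a2 ∧ a5 ∨ ¬a5 ∧ ¬a5 ∧ a2 ∧ (¬a2 ∨ a2))
    = ¬(a2 ∧ a5 ∨ ¬a5 ∧ ¬a5 ∧ a2)   (complement / identity)
    = ¬(a2 ∧ a5 ∨ ¬a5 ∧ a2)   (idempotence)
    = ¬a2   (distribution)
E2: ¬a2 ∧ a1 ∨ ¬a2
    = ¬a2   (absorption)
Both reduce to ¬a2, so they are equivalent.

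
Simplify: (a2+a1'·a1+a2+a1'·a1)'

(a2+a1'·a1+a2+a1'·a1)'
= (a2+a1'·a1)'   [idempotence]
= a2'   [complement / identity]

a2'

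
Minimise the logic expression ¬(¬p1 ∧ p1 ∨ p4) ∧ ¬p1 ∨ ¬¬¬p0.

¬(¬p1 ∧ p1 ∨ p4) ∧ ¬p1 ∨ ¬¬¬p0
= ¬p4 ∧ ¬p1 ∨ ¬¬¬p0
= ¬p4 ∧ ¬p1 ∨ ¬p0

¬p4 ∧ ¬p1 ∨ ¬p0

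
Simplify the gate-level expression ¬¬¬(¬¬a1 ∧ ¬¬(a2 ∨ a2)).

¬¬¬(¬¬a1 ∧ ¬¬(a2 ∨ a2))
= ¬(¬¬a1 ∧ ¬¬(a2 ∨ a2))
= ¬(¬¬a1 ∧ ¬¬a2)
= ¬a1 ∨ ¬a2

¬a1 ∨ ¬a2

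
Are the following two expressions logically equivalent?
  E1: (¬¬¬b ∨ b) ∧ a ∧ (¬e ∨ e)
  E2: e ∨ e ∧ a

No

E1: (¬¬¬b ∨ b) ∧ a ∧ (¬e ∨ e)
    = (¬b ∨ b) ∧ a ∧ (¬e ∨ e)
    = (¬b ∨ b) ∧ a
    = a
E2: e ∨ e ∧ a
    = e
These differ: at a=0, b=0, e=1, E1 = 0 but E2 = 1.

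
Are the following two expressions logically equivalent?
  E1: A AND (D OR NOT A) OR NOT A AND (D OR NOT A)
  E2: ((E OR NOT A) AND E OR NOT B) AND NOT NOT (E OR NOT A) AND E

E1: A AND (D OR NOT A) OR NOT A AND (D OR NOT A)
    = (D OR NOT A) AND (A OR NOT A)   (distribution)
    = D OR NOT A   (complement / identity)
E2: ((E OR NOT A) AND E OR NOT B) AND NOT NOT (E OR NOT A) AND E
    = ((E OR NOT A) AND E OR NOT B) AND (E OR NOT A) AND E   (double negation)
    = (E OR NOT A) AND E   (absorption)
    = E   (absorption)
These differ: at A=0, B=1, D=0, E=0, E1 = 1 but E2 = 0.

No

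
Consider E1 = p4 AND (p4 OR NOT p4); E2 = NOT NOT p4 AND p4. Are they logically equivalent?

E1: p4 AND (p4 OR NOT p4)
    = p4   [complement / identity]
E2: NOT NOT p4 AND p4
    = p4 AND p4   [double negation]
    = p4   [idempotence]
Both reduce to p4, so they are equivalent.

Yes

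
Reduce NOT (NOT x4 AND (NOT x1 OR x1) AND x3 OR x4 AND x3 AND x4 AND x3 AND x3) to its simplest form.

NOT x3

NOT (NOT x4 AND (NOT x1 OR x1) AND x3 OR x4 AND x3 AND x4 AND x3 AND x3)
= NOT (NOT x4 AND (NOT x1 OR x1) AND x3 OR x4 AND x3 AND x4 AND x3)   — idempotence
= NOT (NOT x4 AND x3 OR x4 AND x3 AND x4 AND x3)   — complement / identity
= NOT (NOT x4 AND x3 OR x4 AND x3)   — idempotence
= NOT x3   — distribution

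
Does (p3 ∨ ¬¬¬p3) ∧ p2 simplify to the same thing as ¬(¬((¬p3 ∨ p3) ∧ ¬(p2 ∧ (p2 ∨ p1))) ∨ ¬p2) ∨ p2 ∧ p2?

Yes

E1: (p3 ∨ ¬¬¬p3) ∧ p2
    = (p3 ∨ ¬p3) ∧ p2
    = p2
E2: ¬(¬((¬p3 ∨ p3) ∧ ¬(p2 ∧ (p2 ∨ p1))) ∨ ¬p2) ∨ p2 ∧ p2
    = ¬(¬((¬p3 ∨ p3) ∧ ¬p2) ∨ ¬p2) ∨ p2 ∧ p2
    = (¬p3 ∨ p3) ∧ ¬p2 ∧ p2 ∨ p2 ∧ p2
    = ¬p2 ∧ p2 ∨ p2 ∧ p2
    = p2
Both reduce to p2, so they are equivalent.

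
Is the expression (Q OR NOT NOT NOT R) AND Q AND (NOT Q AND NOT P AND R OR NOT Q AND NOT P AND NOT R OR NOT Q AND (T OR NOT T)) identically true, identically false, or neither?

identically false

(Q OR NOT NOT NOT R) AND Q AND (NOT Q AND NOT P AND R OR NOT Q AND NOT P AND NOT R OR NOT Q AND (T OR NOT T))
= (Q OR NOT NOT NOT R) AND Q AND (NOT Q AND NOT P AND R OR NOT Q AND NOT P AND NOT R OR NOT Q)
= (Q OR NOT NOT NOT R) AND Q AND (NOT Q AND NOT P OR NOT Q)
= (Q OR NOT NOT NOT R) AND Q AND NOT Q
= (Q OR NOT R) AND Q AND NOT Q
= Q AND NOT Q
= FALSE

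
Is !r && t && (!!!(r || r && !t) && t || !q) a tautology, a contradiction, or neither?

!r && t && (!!!(r || r && !t) && t || !q)
= !r && t && (!!!r && t || !q)
= !r && t && (!r && t || !q)
= !r && t
This depends on r, t, so it is not a constant.

neither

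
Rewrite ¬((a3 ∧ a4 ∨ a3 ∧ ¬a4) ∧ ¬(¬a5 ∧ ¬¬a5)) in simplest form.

¬a3

¬((a3 ∧ a4 ∨ a3 ∧ ¬a4) ∧ ¬(¬a5 ∧ ¬¬a5))
= ¬(a3 ∧ ¬(¬a5 ∧ ¬¬a5))   [distribution]
= ¬(a3 ∧ (a5 ∨ ¬a5))   [De Morgan]
= ¬a3   [complement / identity]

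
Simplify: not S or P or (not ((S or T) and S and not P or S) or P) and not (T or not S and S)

not S or P

not S or P or (not ((S or T) and S and not P or S) or P) and not (T or not S and S)
= not S or P or (not (S and not P or S) or P) and not (T or not S and S)   (absorption)
= not S or P or (not S or P) and not (T or not S and S)   (absorption)
= not S or P or (not S or P) and not T   (complement / identity)
= not S or P   (absorption)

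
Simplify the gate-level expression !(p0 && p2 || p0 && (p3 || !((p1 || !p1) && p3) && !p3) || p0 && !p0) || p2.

!p0 || p2

!(p0 && p2 || p0 && (p3 || !((p1 || !p1) && p3) && !p3) || p0 && !p0) || p2
= !(p0 && p2 || p0 && (p3 || !p3 && !p3) || p0 && !p0) || p2
= !(p0 && p2 || p0 && (p3 || !p3) || p0 && !p0) || p2
= !(p0 && p2 || p0 || p0 && !p0) || p2
= !(p0 && p2 || p0) || p2
= !p0 || p2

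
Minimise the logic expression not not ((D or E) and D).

not not ((D or E) and D)
= (D or E) and D   [double negation]
= D   [absorption]

D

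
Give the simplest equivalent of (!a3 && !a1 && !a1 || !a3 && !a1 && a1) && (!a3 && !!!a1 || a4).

!a3 && !a1

(!a3 && !a1 && !a1 || !a3 && !a1 && a1) && (!a3 && !!!a1 || a4)
= (!a3 && !a1 && !a1 || !a3 && !a1 && a1) && (!a3 && !a1 || a4)   — double negation
= !a3 && !a1 && (!a3 && !a1 || a4)   — distribution
= !a3 && !a1   — absorption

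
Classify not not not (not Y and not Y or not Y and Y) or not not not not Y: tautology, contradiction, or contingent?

contingent

not not not (not Y and not Y or not Y and Y) or not not not not Y
= not not not not Y or not not not not Y   (distribution)
= not not not not Y   (idempotence)
= not not Y   (double negation)
= Y   (double negation)
This depends on Y, so it is not a constant.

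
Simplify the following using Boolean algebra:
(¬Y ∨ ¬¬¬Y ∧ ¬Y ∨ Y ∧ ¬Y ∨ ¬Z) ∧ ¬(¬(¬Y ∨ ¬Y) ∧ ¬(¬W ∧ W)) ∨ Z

(¬Y ∨ ¬¬¬Y ∧ ¬Y ∨ Y ∧ ¬Y ∨ ¬Z) ∧ ¬(¬(¬Y ∨ ¬Y) ∧ ¬(¬W ∧ W)) ∨ Z
= (¬Y ∨ ¬Y ∧ ¬Y ∨ Y ∧ ¬Y ∨ ¬Z) ∧ ¬(¬(¬Y ∨ ¬Y) ∧ ¬(¬W ∧ W)) ∨ Z   (double negation)
= (¬Y ∨ ¬Y ∨ ¬Z) ∧ ¬(¬(¬Y ∨ ¬Y) ∧ ¬(¬W ∧ W)) ∨ Z   (distribution)
= (¬Y ∨ ¬Y ∨ ¬Z) ∧ (¬Y ∨ ¬Y ∨ ¬W ∧ W) ∨ Z   (De Morgan)
= (¬Y ∨ ¬Y ∨ ¬Z) ∧ (¬Y ∨ ¬Y) ∨ Z   (complement / identity)
= ¬Y ∨ ¬Y ∨ Z   (absorption)
= ¬Y ∨ Z   (idempotence)

¬Y ∨ Z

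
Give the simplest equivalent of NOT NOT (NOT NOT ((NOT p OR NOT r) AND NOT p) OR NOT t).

NOT NOT (NOT NOT ((NOT p OR NOT r) AND NOT p) OR NOT t)
= NOT NOT (NOT NOT NOT p OR NOT t)   [absorption]
= NOT NOT (NOT p OR NOT t)   [double negation]
= NOT p OR NOT t   [double negation]

NOT p OR NOT t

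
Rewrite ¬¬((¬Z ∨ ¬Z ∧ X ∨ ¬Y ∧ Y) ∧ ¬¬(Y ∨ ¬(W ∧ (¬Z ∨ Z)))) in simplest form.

¬¬((¬Z ∨ ¬Z ∧ X ∨ ¬Y ∧ Y) ∧ ¬¬(Y ∨ ¬(W ∧ (¬Z ∨ Z))))
= ¬¬((¬Z ∨ ¬Z ∧ X ∨ ¬Y ∧ Y) ∧ ¬¬(Y ∨ ¬W))   [complement / identity]
= (¬Z ∨ ¬Z ∧ X ∨ ¬Y ∧ Y) ∧ ¬¬(Y ∨ ¬W)   [double negation]
= (¬Z ∨ ¬Y ∧ Y) ∧ ¬¬(Y ∨ ¬W)   [absorption]
= ¬Z ∧ ¬¬(Y ∨ ¬W)   [complement / identity]
= ¬Z ∧ (Y ∨ ¬W)   [double negation]

¬Z ∧ (Y ∨ ¬W)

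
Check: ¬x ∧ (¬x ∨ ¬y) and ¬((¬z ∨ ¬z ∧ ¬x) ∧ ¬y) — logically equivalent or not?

E1: ¬x ∧ (¬x ∨ ¬y)
    = ¬x   (absorption)
E2: ¬((¬z ∨ ¬z ∧ ¬x) ∧ ¬y)
    = ¬(¬z ∧ ¬y)   (absorption)
    = z ∨ y   (De Morgan)
These differ: at x=1, y=1, z=0, E1 = 0 but E2 = 1.

No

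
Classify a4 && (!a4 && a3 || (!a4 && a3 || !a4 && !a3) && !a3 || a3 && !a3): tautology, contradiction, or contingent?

a4 && (!a4 && a3 || (!a4 && a3 || !a4 && !a3) && !a3 || a3 && !a3)
= a4 && (!a4 && a3 || (!a4 && a3 || !a4 && !a3) && !a3)   — complement / identity
= a4 && (!a4 && a3 || !a4 && !a3)   — distribution
= a4 && !a4   — distribution
= false   — complement

contradiction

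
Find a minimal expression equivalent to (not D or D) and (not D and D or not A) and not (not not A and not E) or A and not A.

not A

(not D or D) and (not D and D or not A) and not (not not A and not E) or A and not A
= (not D or D) and (not D and D or not A) and not (not not A and not E)   — complement / identity
= (not D or D) and not A and not (not not A and not E)   — complement / identity
= (not D or D) and not A and (not A or E)   — De Morgan
= not A and (not A or E)   — complement / identity
= not A   — absorption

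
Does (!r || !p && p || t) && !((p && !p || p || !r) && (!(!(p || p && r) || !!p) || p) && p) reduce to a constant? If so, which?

(!r || !p && p || t) && !((p && !p || p || !r) && (!(!(p || p && r) || !!p) || p) && p)
= (!r || t) && !((p && !p || p || !r) && (!(!(p || p && r) || !!p) || p) && p)   [complement / identity]
= (!r || t) && !((p && !p || p || !r) && ((p || p && r) && !p || p) && p)   [De Morgan]
= (!r || t) && !((p && !p || p || !r) && (p && !p || p) && p)   [absorption]
= (!r || t) && !((p && !p || p) && p)   [absorption]
= (!r || t) && !(p && p)   [complement / identity]
= (!r || t) && !p   [idempotence]
This depends on p, r, t, so it is not a constant.

no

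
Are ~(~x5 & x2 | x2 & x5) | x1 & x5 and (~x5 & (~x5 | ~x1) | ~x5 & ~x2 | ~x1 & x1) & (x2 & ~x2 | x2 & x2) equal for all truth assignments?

E1: ~(~x5 & x2 | x2 & x5) | x1 & x5
    = ~x2 | x1 & x5
E2: (~x5 & (~x5 | ~x1) | ~x5 & ~x2 | ~x1 & x1) & (x2 & ~x2 | x2 & x2)
    = (~x5 & (~x5 | ~x1) | ~x5 & ~x2 | ~x1 & x1) & x2
    = (~x5 | ~x5 & ~x2 | ~x1 & x1) & x2
    = (~x5 | ~x5 & ~x2) & x2
    = ~x5 & x2
These differ: at x1=1, x2=0, x5=0, E1 = 1 but E2 = 0.

No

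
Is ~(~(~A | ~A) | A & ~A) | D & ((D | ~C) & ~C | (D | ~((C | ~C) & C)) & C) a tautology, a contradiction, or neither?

~(~(~A | ~A) | A & ~A) | D & ((D | ~C) & ~C | (D | ~((C | ~C) & C)) & C)
= ~(~(~A | ~A) | A & ~A) | D & ((D | ~C) & ~C | (D | ~C) & C)   (complement / identity)
= ~(A & A | A & ~A) | D & ((D | ~C) & ~C | (D | ~C) & C)   (De Morgan)
= ~(A & A | A & ~A) | D & (D | ~C)   (distribution)
= ~A | D & (D | ~C)   (distribution)
= ~A | D   (absorption)
This depends on A, D, so it is not a constant.

neither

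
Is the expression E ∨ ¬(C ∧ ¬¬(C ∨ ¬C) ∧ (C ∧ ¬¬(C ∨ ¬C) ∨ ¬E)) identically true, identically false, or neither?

E ∨ ¬(C ∧ ¬¬(C ∨ ¬C) ∧ (C ∧ ¬¬(C ∨ ¬C) ∨ ¬E))
= E ∨ ¬(C ∧ ¬¬(C ∨ ¬C))   [absorption]
= E ∨ ¬(C ∧ (C ∨ ¬C))   [double negation]
= E ∨ ¬C   [complement / identity]
This depends on C, E, so it is not a constant.

neither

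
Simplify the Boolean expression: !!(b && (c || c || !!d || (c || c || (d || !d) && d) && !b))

b && (c || d)

!!(b && (c || c || !!d || (c || c || (d || !d) && d) && !b))
= !!(b && (c || c || d || (c || c || (d || !d) && d) && !b))
= !!(b && (c || c || d || (c || c || d) && !b))
= !!(b && (c || c || d))
= b && (c || c || d)
= b && (c || d)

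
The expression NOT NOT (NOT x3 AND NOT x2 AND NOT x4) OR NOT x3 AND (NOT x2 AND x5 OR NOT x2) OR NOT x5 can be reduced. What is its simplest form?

NOT NOT (NOT x3 AND NOT x2 AND NOT x4) OR NOT x3 AND (NOT x2 AND x5 OR NOT x2) OR NOT x5
= NOT NOT (NOT x3 AND NOT x2 AND NOT x4) OR NOT x3 AND NOT x2 OR NOT x5   — absorption
= NOT x3 AND NOT x2 AND NOT x4 OR NOT x3 AND NOT x2 OR NOT x5   — double negation
= NOT x3 AND NOT x2 OR NOT x5   — absorption

NOT x3 AND NOT x2 OR NOT x5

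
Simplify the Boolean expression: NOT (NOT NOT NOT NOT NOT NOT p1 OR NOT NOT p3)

NOT (NOT NOT NOT NOT NOT NOT p1 OR NOT NOT p3)
= NOT (NOT NOT NOT NOT p1 OR NOT NOT p3)   [double negation]
= NOT (NOT NOT p1 OR NOT NOT p3)   [double negation]
= NOT p1 AND NOT p3   [De Morgan]

NOT p1 AND NOT p3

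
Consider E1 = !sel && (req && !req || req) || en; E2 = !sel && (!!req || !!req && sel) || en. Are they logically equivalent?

Yes

E1: !sel && (req && !req || req) || en
    = !sel && req || en   (complement / identity)
E2: !sel && (!!req || !!req && sel) || en
    = !sel && !!req || en   (absorption)
    = !sel && req || en   (double negation)
Both reduce to !sel && req || en, so they are equivalent.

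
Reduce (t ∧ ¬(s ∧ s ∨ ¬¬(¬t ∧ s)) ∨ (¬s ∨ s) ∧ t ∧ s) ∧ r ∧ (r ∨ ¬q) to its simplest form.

(t ∧ ¬(s ∧ s ∨ ¬¬(¬t ∧ s)) ∨ (¬s ∨ s) ∧ t ∧ s) ∧ r ∧ (r ∨ ¬q)
= (t ∧ ¬(s ∧ s ∨ ¬¬(¬t ∧ s)) ∨ t ∧ s) ∧ r ∧ (r ∨ ¬q)   (complement / identity)
= (t ∧ ¬(s ∧ s ∨ ¬t ∧ s) ∨ t ∧ s) ∧ r ∧ (r ∨ ¬q)   (double negation)
= (t ∧ ¬(s ∧ (s ∨ ¬t)) ∨ t ∧ s) ∧ r ∧ (r ∨ ¬q)   (distribution)
= (t ∧ ¬s ∨ t ∧ s) ∧ r ∧ (r ∨ ¬q)   (absorption)
= (t ∧ ¬s ∨ t ∧ s) ∧ r   (absorption)
= t ∧ r   (distribution)

t ∧ r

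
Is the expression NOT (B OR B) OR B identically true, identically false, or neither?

identically true

NOT (B OR B) OR B
= NOT B OR B
= TRUE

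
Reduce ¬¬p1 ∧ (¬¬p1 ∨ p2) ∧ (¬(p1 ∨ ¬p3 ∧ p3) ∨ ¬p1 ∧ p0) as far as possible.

¬¬p1 ∧ (¬¬p1 ∨ p2) ∧ (¬(p1 ∨ ¬p3 ∧ p3) ∨ ¬p1 ∧ p0)
= ¬¬p1 ∧ (¬(p1 ∨ ¬p3 ∧ p3) ∨ ¬p1 ∧ p0)   [absorption]
= ¬¬p1 ∧ (¬p1 ∨ ¬p1 ∧ p0)   [complement / identity]
= p1 ∧ (¬p1 ∨ ¬p1 ∧ p0)   [double negation]
= p1 ∧ ¬p1   [absorption]
= False   [complement]

False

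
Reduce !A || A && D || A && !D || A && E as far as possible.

true

!A || A && D || A && !D || A && E
= !A || A || A && E   [distribution]
= !A || A   [absorption]
= true   [complement]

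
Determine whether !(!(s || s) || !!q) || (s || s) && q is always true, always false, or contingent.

contingent

!(!(s || s) || !!q) || (s || s) && q
= (s || s) && !q || (s || s) && q
= s || s
= s
This depends on s, so it is not a constant.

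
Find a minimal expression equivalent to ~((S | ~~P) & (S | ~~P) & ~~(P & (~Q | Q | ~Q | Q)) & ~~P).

~P

~((S | ~~P) & (S | ~~P) & ~~(P & (~Q | Q | ~Q | Q)) & ~~P)
= ~((S | ~~P) & (S | ~~P) & ~~(P & (~Q | Q)) & ~~P)   [idempotence]
= ~((~~P & ~~P | S) & ~~(P & (~Q | Q)) & ~~P)   [distribution]
= ~((~~P & ~~P | S) & ~~P & ~~P)   [complement / identity]
= ~(~~P & ~~P)   [absorption]
= ~~~P   [idempotence]
= ~P   [double negation]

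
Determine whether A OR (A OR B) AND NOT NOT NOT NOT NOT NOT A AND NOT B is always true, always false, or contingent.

A OR (A OR B) AND NOT NOT NOT NOT NOT NOT A AND NOT B
= A OR (A OR B) AND NOT NOT NOT NOT A AND NOT B
= A OR (A OR B) AND NOT NOT A AND NOT B
= A OR (A OR B) AND A AND NOT B
= A OR A AND NOT B
= A
This depends on A, so it is not a constant.

contingent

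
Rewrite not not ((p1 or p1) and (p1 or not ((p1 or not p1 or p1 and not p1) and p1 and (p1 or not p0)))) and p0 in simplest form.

p1 and p0

not not ((p1 or p1) and (p1 or not ((p1 or not p1 or p1 and not p1) and p1 and (p1 or not p0)))) and p0
= not not ((p1 or p1) and (p1 or not ((p1 or not p1 or p1 and not p1) and p1))) and p0   [absorption]
= not not ((p1 or p1) and (p1 or not ((p1 or not p1) and p1))) and p0   [complement / identity]
= not not ((p1 or p1) and (p1 or not p1)) and p0   [complement / identity]
= not not (p1 and (p1 or not p1)) and p0   [idempotence]
= p1 and (p1 or not p1) and p0   [double negation]
= p1 and p0   [complement / identity]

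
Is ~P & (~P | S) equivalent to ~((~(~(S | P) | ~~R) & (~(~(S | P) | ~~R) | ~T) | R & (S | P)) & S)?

No

E1: ~P & (~P | S)
    = ~P   (absorption)
E2: ~((~(~(S | P) | ~~R) & (~(~(S | P) | ~~R) | ~T) | R & (S | P)) & S)
    = ~((~(~(S | P) | ~~R) | R & (S | P)) & S)   (absorption)
    = ~(((S | P) & ~R | R & (S | P)) & S)   (De Morgan)
    = ~((S | P) & S)   (distribution)
    = ~S   (absorption)
These differ: at P=1, R=1, S=0, T=0, E1 = 0 but E2 = 1.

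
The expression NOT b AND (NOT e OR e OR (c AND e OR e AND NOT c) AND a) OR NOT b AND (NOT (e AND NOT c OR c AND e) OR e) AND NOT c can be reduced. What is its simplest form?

NOT b AND (NOT e OR e OR (c AND e OR e AND NOT c) AND a) OR NOT b AND (NOT (e AND NOT c OR c AND e) OR e) AND NOT c
= NOT b AND (NOT e OR e OR e AND a) OR NOT b AND (NOT (e AND NOT c OR c AND e) OR e) AND NOT c
= NOT b AND (NOT e OR e) OR NOT b AND (NOT (e AND NOT c OR c AND e) OR e) AND NOT c
= NOT b AND (NOT e OR e) OR NOT b AND (NOT e OR e) AND NOT c
= NOT b AND (NOT e OR e)
= NOT b

NOT b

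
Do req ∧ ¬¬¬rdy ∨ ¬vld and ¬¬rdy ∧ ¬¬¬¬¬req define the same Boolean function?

No

E1: req ∧ ¬¬¬rdy ∨ ¬vld
    = req ∧ ¬rdy ∨ ¬vld   [double negation]
E2: ¬¬rdy ∧ ¬¬¬¬¬req
    = rdy ∧ ¬¬¬¬¬req   [double negation]
    = rdy ∧ ¬¬¬req   [double negation]
    = rdy ∧ ¬req   [double negation]
These differ: at rdy=0, req=1, vld=0, E1 = 1 but E2 = 0.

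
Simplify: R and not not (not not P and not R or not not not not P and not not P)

R and not not (not not P and not R or not not not not P and not not P)
= R and not not (not not P and not R or not not P and not not P)   — double negation
= R and not not (not not P and not R or not not P)   — idempotence
= R and not not not not P   — absorption
= R and not not P   — double negation
= R and P   — double negation

R and P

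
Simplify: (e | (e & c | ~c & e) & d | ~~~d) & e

(e | (e & c | ~c & e) & d | ~~~d) & e
= (e | (e & c | ~c & e) & d | ~d) & e   [double negation]
= (e | e & d | ~d) & e   [distribution]
= (e | ~d) & e   [absorption]
= e   [absorption]

e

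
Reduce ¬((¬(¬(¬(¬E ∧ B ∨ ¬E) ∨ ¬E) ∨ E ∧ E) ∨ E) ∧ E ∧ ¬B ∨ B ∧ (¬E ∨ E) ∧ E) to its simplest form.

¬E

¬((¬(¬(¬(¬E ∧ B ∨ ¬E) ∨ ¬E) ∨ E ∧ E) ∨ E) ∧ E ∧ ¬B ∨ B ∧ (¬E ∨ E) ∧ E)
= ¬((¬((¬E ∧ B ∨ ¬E) ∧ E ∨ E ∧ E) ∨ E) ∧ E ∧ ¬B ∨ B ∧ (¬E ∨ E) ∧ E)   [De Morgan]
= ¬((¬(¬E ∧ E ∨ E ∧ E) ∨ E) ∧ E ∧ ¬B ∨ B ∧ (¬E ∨ E) ∧ E)   [absorption]
= ¬((¬E ∨ E) ∧ E ∧ ¬B ∨ B ∧ (¬E ∨ E) ∧ E)   [distribution]
= ¬((¬E ∨ E) ∧ E)   [distribution]
= ¬E   [complement / identity]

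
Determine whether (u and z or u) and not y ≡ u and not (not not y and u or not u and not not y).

Yes

E1: (u and z or u) and not y
    = u and not y   — absorption
E2: u and not (not not y and u or not u and not not y)
    = u and not not not y   — distribution
    = u and not y   — double negation
Both reduce to u and not y, so they are equivalent.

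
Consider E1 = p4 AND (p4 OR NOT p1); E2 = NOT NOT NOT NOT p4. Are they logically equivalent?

E1: p4 AND (p4 OR NOT p1)
    = p4
E2: NOT NOT NOT NOT p4
    = NOT NOT p4
    = p4
Both reduce to p4, so they are equivalent.

Yes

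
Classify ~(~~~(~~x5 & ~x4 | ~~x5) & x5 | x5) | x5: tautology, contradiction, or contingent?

~(~~~(~~x5 & ~x4 | ~~x5) & x5 | x5) | x5
= ~(~~~~~x5 & x5 | x5) | x5   (absorption)
= ~(~~~x5 & x5 | x5) | x5   (double negation)
= ~(~x5 & x5 | x5) | x5   (double negation)
= ~x5 | x5   (complement / identity)
= 1   (complement)

tautology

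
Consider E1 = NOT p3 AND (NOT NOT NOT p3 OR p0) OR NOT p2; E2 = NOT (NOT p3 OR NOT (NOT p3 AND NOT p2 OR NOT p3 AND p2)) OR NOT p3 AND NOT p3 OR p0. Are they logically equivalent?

No

E1: NOT p3 AND (NOT NOT NOT p3 OR p0) OR NOT p2
    = NOT p3 AND (NOT p3 OR p0) OR NOT p2   — double negation
    = NOT p3 OR NOT p2   — absorption
E2: NOT (NOT p3 OR NOT (NOT p3 AND NOT p2 OR NOT p3 AND p2)) OR NOT p3 AND NOT p3 OR p0
    = NOT (NOT p3 OR NOT NOT p3) OR NOT p3 AND NOT p3 OR p0   — distribution
    = p3 AND NOT p3 OR NOT p3 AND NOT p3 OR p0   — De Morgan
    = NOT p3 OR p0   — distribution
These differ: at p0=0, p2=0, p3=1, E1 = 1 but E2 = 0.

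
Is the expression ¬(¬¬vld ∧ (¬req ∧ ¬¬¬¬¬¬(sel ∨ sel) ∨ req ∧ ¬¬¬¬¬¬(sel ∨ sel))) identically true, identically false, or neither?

neither

¬(¬¬vld ∧ (¬req ∧ ¬¬¬¬¬¬(sel ∨ sel) ∨ req ∧ ¬¬¬¬¬¬(sel ∨ sel)))
= ¬(¬¬vld ∧ ¬¬¬¬¬¬(sel ∨ sel))   (distribution)
= ¬(¬¬vld ∧ ¬¬¬¬(sel ∨ sel))   (double negation)
= ¬(¬¬vld ∧ ¬¬¬¬sel)   (idempotence)
= ¬vld ∨ ¬¬¬sel   (De Morgan)
= ¬vld ∨ ¬sel   (double negation)
This depends on sel, vld, so it is not a constant.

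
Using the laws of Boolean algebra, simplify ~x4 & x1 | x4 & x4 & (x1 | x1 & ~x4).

x1

~x4 & x1 | x4 & x4 & (x1 | x1 & ~x4)
= ~x4 & x1 | x4 & x4 & x1
= ~x4 & x1 | x4 & x1
= x1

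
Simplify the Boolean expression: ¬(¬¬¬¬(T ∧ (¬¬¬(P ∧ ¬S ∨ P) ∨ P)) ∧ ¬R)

¬(¬¬¬¬(T ∧ (¬¬¬(P ∧ ¬S ∨ P) ∨ P)) ∧ ¬R)
= ¬(¬¬¬¬(T ∧ (¬(P ∧ ¬S ∨ P) ∨ P)) ∧ ¬R)   (double negation)
= ¬(¬¬¬¬(T ∧ (¬P ∨ P)) ∧ ¬R)   (absorption)
= ¬(¬¬¬¬T ∧ ¬R)   (complement / identity)
= ¬¬¬T ∨ R   (De Morgan)
= ¬T ∨ R   (double negation)

¬T ∨ R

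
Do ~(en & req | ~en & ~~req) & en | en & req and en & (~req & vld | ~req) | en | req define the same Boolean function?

E1: ~(en & req | ~en & ~~req) & en | en & req
    = ~(en & req | ~en & req) & en | en & req   (double negation)
    = ~req & en | en & req   (distribution)
    = en   (distribution)
E2: en & (~req & vld | ~req) | en | req
    = en & ~req | en | req   (absorption)
    = en | req   (absorption)
These differ: at en=0, req=1, vld=0, E1 = 0 but E2 = 1.

No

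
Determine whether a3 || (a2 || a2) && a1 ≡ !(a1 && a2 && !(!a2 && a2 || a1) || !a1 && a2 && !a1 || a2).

E1: a3 || (a2 || a2) && a1
    = a3 || a2 && a1
E2: !(a1 && a2 && !(!a2 && a2 || a1) || !a1 && a2 && !a1 || a2)
    = !(a1 && a2 && !a1 || !a1 && a2 && !a1 || a2)
    = !(a2 && !a1 || a2)
    = !a2
These differ: at a1=0, a2=1, a3=1, E1 = 1 but E2 = 0.

No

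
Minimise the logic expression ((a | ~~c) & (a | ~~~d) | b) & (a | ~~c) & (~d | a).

((a | ~~c) & (a | ~~~d) | b) & (a | ~~c) & (~d | a)
= ((a | ~~c) & (a | ~~~d) | b) & (~~c & ~d | a)
= ((a | c) & (a | ~~~d) | b) & (~~c & ~d | a)
= (c & ~~~d | a | b) & (~~c & ~d | a)
= (c & ~~~d | a | b) & (c & ~d | a)
= (c & ~d | a | b) & (c & ~d | a)
= c & ~d | a

c & ~d | a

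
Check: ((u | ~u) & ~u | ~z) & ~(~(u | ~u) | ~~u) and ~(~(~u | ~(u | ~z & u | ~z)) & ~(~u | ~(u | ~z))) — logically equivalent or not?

Yes

E1: ((u | ~u) & ~u | ~z) & ~(~(u | ~u) | ~~u)
    = ((u | ~u) & ~u | ~z) & (u | ~u) & ~u   — De Morgan
    = (u | ~u) & ~u   — absorption
    = ~u   — complement / identity
E2: ~(~(~u | ~(u | ~z & u | ~z)) & ~(~u | ~(u | ~z)))
    = ~(~(~u | ~(u | ~z)) & ~(~u | ~(u | ~z)))   — absorption
    = ~~(~u | ~(u | ~z))   — idempotence
    = ~(u & (u | ~z))   — De Morgan
    = ~u   — absorption
Both reduce to ~u, so they are equivalent.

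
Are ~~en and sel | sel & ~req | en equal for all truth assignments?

No

E1: ~~en
    = en   — double negation
E2: sel | sel & ~req | en
    = sel | en   — absorption
These differ: at en=0, req=0, sel=1, E1 = 0 but E2 = 1.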